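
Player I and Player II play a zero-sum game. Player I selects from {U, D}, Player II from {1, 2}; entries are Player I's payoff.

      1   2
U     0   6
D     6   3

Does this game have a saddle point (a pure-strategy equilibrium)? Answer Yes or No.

Row minima: U → 0, D → 3; maximin = 3.
Column maxima: 1 → 6, 2 → 6; minimax = 6.
3 ≠ 6, so no pure-strategy equilibrium exists.

No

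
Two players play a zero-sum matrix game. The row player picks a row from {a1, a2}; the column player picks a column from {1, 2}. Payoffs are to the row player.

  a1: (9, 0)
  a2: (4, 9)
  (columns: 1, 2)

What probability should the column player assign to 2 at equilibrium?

5/14

Row minima: a1 → 0, a2 → 4; maximin = 4.
Column maxima: 1 → 9, 2 → 9; minimax = 9.
4 ≠ 9, so there is no saddle point; optimal play is mixed.
Let the row player play a1 with probability p. Expected payoff against 1: 9p + 4(1−p) = 5p + 4; against 2: 0p + 9(1−p) = −9p + 9.
Setting these equal: 5p + 4 = −9p + 9 ⇒ 14p = 5 ⇒ p = 5/14, and the value is (5)·(5/14) + 4 = 81/14.
For the column player: with q = P(1), equating a1's and a2's payoffs gives 9q = −5q + 9 ⇒ q = 9/14.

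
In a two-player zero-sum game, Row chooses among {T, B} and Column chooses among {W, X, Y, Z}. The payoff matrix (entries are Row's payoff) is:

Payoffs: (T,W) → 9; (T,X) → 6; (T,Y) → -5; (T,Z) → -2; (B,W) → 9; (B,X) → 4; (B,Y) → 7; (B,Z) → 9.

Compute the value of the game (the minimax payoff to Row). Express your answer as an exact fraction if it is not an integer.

Row minima: T → -5, B → 4; maximin = 4.
Column maxima: W → 9, X → 6, Y → 7, Z → 9; minimax = 6.
4 ≠ 6, so there is no saddle point; optimal play is mixed.
W is strictly dominated by X (it gives Row strictly more in every row), so Column never plays it.
Z is strictly dominated by Y (it gives Row strictly more in every row), so Column never plays it.
On the remaining 2×2 (T, B vs X, Y):
Let Row play T with probability p. Expected payoff against X: 6p + 4(1−p) = 2p + 4; against Y: (-5)p + 7(1−p) = −12p + 7.
Setting these equal: 2p + 4 = −12p + 7 ⇒ 14p = 3 ⇒ p = 3/14, and the value is (2)·(3/14) + 4 = 31/7.
For Column: with q = P(X), equating T's and B's payoffs gives 11q − 5 = −3q + 7 ⇒ q = 6/7.

31/7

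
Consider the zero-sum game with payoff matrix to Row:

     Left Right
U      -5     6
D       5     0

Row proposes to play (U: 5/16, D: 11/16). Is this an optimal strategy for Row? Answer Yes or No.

Yes

Against Left this mix gives (5/16)·(-5) + (11/16)·5 = 15/8.
Against Right this mix gives (5/16)·6 + (11/16)·0 = 15/8.
All of Column's active replies (Left, Right) yield 15/8, and no column does worse for Row. The mix makes Column indifferent and guarantees 15/8, so it is optimal.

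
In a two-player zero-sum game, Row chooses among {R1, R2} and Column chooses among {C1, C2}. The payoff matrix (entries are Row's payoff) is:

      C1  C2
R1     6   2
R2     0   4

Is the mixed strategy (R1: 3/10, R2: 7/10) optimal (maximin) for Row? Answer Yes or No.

No

Against C1 this mix gives (3/10)·6 + (7/10)·0 = 9/5.
Against C2 this mix gives (3/10)·2 + (7/10)·4 = 17/5.
Column will play C1, holding Row to 9/5. Shifting weight toward the row that does better against C1 would raise this floor (the equalizing mix achieves 3 against both C1 and C2), so the proposed strategy is not optimal.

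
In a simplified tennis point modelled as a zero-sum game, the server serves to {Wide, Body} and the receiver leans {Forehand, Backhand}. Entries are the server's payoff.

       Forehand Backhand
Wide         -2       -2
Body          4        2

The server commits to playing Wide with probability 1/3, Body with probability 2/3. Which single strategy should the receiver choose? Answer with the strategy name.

Backhand

If the receiver plays Forehand, the server's expected payoff is (1/3)·(-2) + (2/3)·4 = 2.
If the receiver plays Backhand, the server's expected payoff is (1/3)·(-2) + (2/3)·2 = 2/3.
The receiver minimizes the server's payoff; the smallest is 2/3, so the best response is Backhand.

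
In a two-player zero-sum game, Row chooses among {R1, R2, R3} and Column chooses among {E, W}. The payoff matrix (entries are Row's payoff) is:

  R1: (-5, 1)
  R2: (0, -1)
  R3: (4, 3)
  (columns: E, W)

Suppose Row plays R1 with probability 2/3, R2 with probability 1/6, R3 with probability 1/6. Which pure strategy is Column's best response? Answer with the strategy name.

If Column plays E, Row's expected payoff is (2/3)·(-5) + (1/6)·0 + (1/6)·4 = -8/3.
If Column plays W, Row's expected payoff is (2/3)·1 + (1/6)·(-1) + (1/6)·3 = 1.
Column minimizes Row's payoff; the smallest is -8/3, so the best response is E.

E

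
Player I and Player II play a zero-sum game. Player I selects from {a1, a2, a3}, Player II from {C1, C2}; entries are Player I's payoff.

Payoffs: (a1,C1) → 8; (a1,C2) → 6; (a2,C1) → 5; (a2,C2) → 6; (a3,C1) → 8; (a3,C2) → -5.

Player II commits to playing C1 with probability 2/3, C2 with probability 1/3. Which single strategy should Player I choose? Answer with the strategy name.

a1

Expected payoff of a1: (2/3)·8 + (1/3)·6 = 22/3.
Expected payoff of a2: (2/3)·5 + (1/3)·6 = 16/3.
Expected payoff of a3: (2/3)·8 + (1/3)·(-5) = 11/3.
The largest is 22/3, so Player I's best response is a1.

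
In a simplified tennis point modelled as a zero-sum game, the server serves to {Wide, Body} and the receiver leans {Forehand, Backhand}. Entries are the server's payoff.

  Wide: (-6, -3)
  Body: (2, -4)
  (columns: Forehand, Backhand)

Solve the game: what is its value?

-10/3

Row minima: Wide → -6, Body → -4; maximin = -4.
Column maxima: Forehand → 2, Backhand → -3; minimax = -3.
-4 ≠ -3, so there is no saddle point; optimal play is mixed.
Let the server play Wide with probability p. Expected payoff against Forehand: (-6)p + 2(1−p) = −8p + 2; against Backhand: (-3)p + (-4)(1−p) = p − 4.
Setting these equal: −8p + 2 = p − 4 ⇒ −9p = -6 ⇒ p = 2/3, and the value is (-8)·(2/3) + 2 = -10/3.
For the receiver: with q = P(Forehand), equating Wide's and Body's payoffs gives −3q − 3 = 6q − 4 ⇒ q = 1/9.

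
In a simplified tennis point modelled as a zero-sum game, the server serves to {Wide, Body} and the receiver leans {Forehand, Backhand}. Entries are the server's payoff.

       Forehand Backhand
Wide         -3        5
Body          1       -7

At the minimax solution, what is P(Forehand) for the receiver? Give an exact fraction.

Row minima: Wide → -3, Body → -7; maximin = -3.
Column maxima: Forehand → 1, Backhand → 5; minimax = 1.
-3 ≠ 1, so there is no saddle point; optimal play is mixed.
Let the server play Wide with probability p. Expected payoff against Forehand: (-3)p + 1(1−p) = −4p + 1; against Backhand: 5p + (-7)(1−p) = 12p − 7.
Setting these equal: −4p + 1 = 12p − 7 ⇒ −16p = -8 ⇒ p = 1/2, and the value is (-4)·(1/2) + 1 = -1.
For the receiver: with q = P(Forehand), equating Wide's and Body's payoffs gives −8q + 5 = 8q − 7 ⇒ q = 3/4.

3/4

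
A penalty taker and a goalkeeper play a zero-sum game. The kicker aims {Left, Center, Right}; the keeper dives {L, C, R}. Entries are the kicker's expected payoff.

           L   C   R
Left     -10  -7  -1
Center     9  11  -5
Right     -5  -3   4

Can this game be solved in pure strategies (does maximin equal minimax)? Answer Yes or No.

No

Row minima: Left → -10, Center → -5, Right → -5; maximin = -5.
Column maxima: L → 9, C → 11, R → 4; minimax = 4.
-5 ≠ 4, so no pure-strategy equilibrium exists.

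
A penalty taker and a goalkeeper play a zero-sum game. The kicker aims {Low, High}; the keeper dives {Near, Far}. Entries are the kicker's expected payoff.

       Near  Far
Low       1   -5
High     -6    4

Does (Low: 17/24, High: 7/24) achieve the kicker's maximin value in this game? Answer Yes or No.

No

Against Near this mix gives (17/24)·1 + (7/24)·(-6) = -25/24.
Against Far this mix gives (17/24)·(-5) + (7/24)·4 = -19/8.
The keeper will play Far, holding the kicker to -19/8. Shifting weight toward the row that does better against Far would raise this floor (the equalizing mix achieves -13/8 against both Far and Near), so the proposed strategy is not optimal.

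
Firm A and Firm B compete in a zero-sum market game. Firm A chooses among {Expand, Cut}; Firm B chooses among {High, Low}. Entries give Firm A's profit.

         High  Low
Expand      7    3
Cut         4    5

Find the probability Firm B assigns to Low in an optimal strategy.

3/5

Row minima: Expand → 3, Cut → 4; maximin = 4.
Column maxima: High → 7, Low → 5; minimax = 5.
4 ≠ 5, so there is no saddle point; optimal play is mixed.
Let Firm A play Expand with probability p. Expected payoff against High: 7p + 4(1−p) = 3p + 4; against Low: 3p + 5(1−p) = −2p + 5.
Setting these equal: 3p + 4 = −2p + 5 ⇒ 5p = 1 ⇒ p = 1/5, and the value is (3)·(1/5) + 4 = 23/5.
For Firm B: with q = P(High), equating Expand's and Cut's payoffs gives 4q + 3 = −q + 5 ⇒ q = 2/5.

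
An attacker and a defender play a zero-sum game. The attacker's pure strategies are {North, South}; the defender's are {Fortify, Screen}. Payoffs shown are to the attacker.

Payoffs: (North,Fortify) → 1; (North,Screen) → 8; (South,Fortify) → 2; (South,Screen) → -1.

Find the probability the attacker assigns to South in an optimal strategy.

Row minima: North → 1, South → -1; maximin = 1.
Column maxima: Fortify → 2, Screen → 8; minimax = 2.
1 ≠ 2, so there is no saddle point; optimal play is mixed.
Let the attacker play North with probability p. Expected payoff against Fortify: 1p + 2(1−p) = −p + 2; against Screen: 8p + (-1)(1−p) = 9p − 1.
Setting these equal: −p + 2 = 9p − 1 ⇒ −10p = -3 ⇒ p = 3/10, and the value is (-1)·(3/10) + 2 = 17/10.
For the defender: with q = P(Fortify), equating North's and South's payoffs gives −7q + 8 = 3q − 1 ⇒ q = 9/10.

7/10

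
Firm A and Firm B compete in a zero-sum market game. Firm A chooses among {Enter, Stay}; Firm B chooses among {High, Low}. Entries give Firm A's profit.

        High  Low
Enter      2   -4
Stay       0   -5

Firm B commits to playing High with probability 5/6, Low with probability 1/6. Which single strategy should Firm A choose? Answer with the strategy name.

Expected payoff of Enter: (5/6)·2 + (1/6)·(-4) = 1.
Expected payoff of Stay: (5/6)·0 + (1/6)·(-5) = -5/6.
The largest is 1, so Firm A's best response is Enter.

Enter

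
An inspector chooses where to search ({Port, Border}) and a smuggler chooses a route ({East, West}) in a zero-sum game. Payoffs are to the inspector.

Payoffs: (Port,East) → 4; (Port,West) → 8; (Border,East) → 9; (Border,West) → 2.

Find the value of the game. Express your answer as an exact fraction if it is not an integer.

Row minima: Port → 4, Border → 2; maximin = 4.
Column maxima: East → 9, West → 8; minimax = 8.
4 ≠ 8, so there is no saddle point; optimal play is mixed.
Let the inspector play Port with probability p. Expected payoff against East: 4p + 9(1−p) = −5p + 9; against West: 8p + 2(1−p) = 6p + 2.
Setting these equal: −5p + 9 = 6p + 2 ⇒ −11p = -7 ⇒ p = 7/11, and the value is (-5)·(7/11) + 9 = 64/11.
For the smuggler: with q = P(East), equating Port's and Border's payoffs gives −4q + 8 = 7q + 2 ⇒ q = 6/11.

64/11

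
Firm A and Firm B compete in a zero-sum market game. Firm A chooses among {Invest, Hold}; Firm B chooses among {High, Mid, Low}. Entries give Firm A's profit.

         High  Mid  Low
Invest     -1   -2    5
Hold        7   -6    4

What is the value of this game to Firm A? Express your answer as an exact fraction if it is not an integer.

Row minima: Invest → -2, Hold → -6; maximin = -2.
Column maxima: High → 7, Mid → -2, Low → 5; minimax = -2.
Since maximin = minimax = -2, there is a saddle point and the value is -2.

-2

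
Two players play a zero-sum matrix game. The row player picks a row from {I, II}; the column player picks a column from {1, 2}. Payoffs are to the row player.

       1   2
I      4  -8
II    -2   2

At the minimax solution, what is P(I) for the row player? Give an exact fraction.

Row minima: I → -8, II → -2; maximin = -2.
Column maxima: 1 → 4, 2 → 2; minimax = 2.
-2 ≠ 2, so there is no saddle point; optimal play is mixed.
Let the row player play I with probability p. Expected payoff against 1: 4p + (-2)(1−p) = 6p − 2; against 2: (-8)p + 2(1−p) = −10p + 2.
Setting these equal: 6p − 2 = −10p + 2 ⇒ 16p = 4 ⇒ p = 1/4, and the value is (6)·(1/4) − 2 = -1/2.
For the column player: with q = P(1), equating I's and II's payoffs gives 12q − 8 = −4q + 2 ⇒ q = 5/8.

1/4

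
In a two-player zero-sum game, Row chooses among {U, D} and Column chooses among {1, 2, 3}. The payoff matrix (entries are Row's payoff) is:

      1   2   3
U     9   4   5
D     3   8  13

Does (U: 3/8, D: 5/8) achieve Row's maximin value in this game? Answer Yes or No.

No

Against 1 this mix gives (3/8)·9 + (5/8)·3 = 21/4.
Against 2 this mix gives (3/8)·4 + (5/8)·8 = 13/2.
Against 3 this mix gives (3/8)·5 + (5/8)·13 = 10.
Column will play 1, holding Row to 21/4. Shifting weight toward the row that does better against 1 would raise this floor (the equalizing mix achieves 6 against both 1 and 2), so the proposed strategy is not optimal.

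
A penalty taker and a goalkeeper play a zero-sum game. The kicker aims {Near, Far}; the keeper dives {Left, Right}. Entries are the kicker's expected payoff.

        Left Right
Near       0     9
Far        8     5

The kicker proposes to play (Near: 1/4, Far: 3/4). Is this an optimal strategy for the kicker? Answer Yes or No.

Against Left this mix gives (1/4)·0 + (3/4)·8 = 6.
Against Right this mix gives (1/4)·9 + (3/4)·5 = 6.
All of the keeper's active replies (Left, Right) yield 6, and no column does worse for the kicker. The mix makes the keeper indifferent and guarantees 6, so it is optimal.

Yes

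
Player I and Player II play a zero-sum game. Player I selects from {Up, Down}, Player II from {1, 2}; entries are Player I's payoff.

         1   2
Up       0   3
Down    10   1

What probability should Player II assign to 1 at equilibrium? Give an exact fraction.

1/6

Row minima: Up → 0, Down → 1; maximin = 1.
Column maxima: 1 → 10, 2 → 3; minimax = 3.
1 ≠ 3, so there is no saddle point; optimal play is mixed.
Let Player I play Up with probability p. Expected payoff against 1: 0p + 10(1−p) = −10p + 10; against 2: 3p + 1(1−p) = 2p + 1.
Setting these equal: −10p + 10 = 2p + 1 ⇒ −12p = -9 ⇒ p = 3/4, and the value is (-10)·(3/4) + 10 = 5/2.
For Player II: with q = P(1), equating Up's and Down's payoffs gives −3q + 3 = 9q + 1 ⇒ q = 1/6.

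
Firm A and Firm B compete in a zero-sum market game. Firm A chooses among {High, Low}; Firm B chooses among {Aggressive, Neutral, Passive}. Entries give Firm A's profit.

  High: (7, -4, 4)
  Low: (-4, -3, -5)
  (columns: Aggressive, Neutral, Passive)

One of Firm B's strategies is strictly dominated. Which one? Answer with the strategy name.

Aggressive

Passive holds Firm A's payoff strictly below Aggressive in every row: 4 < 7, -5 < -4.
So Aggressive is strictly dominated for Firm B.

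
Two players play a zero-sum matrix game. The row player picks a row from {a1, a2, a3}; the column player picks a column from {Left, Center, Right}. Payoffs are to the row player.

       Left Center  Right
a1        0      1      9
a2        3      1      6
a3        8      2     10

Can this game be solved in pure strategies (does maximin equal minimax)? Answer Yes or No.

Row minima: a1 → 0, a2 → 1, a3 → 2; maximin = 2.
Column maxima: Left → 8, Center → 2, Right → 10; minimax = 2.
maximin = minimax = 2, so a saddle point exists.

Yes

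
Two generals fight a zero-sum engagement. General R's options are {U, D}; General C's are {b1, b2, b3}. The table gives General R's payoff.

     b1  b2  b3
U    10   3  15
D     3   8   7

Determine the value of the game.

Row minima: U → 3, D → 3; maximin = 3.
Column maxima: b1 → 10, b2 → 8, b3 → 15; minimax = 8.
3 ≠ 8, so there is no saddle point; optimal play is mixed.
b3 is strictly dominated by b1 (it gives General R strictly more in every row), so General C never plays it.
On the remaining 2×2 (U, D vs b1, b2):
Let General R play U with probability p. Expected payoff against b1: 10p + 3(1−p) = 7p + 3; against b2: 3p + 8(1−p) = −5p + 8.
Setting these equal: 7p + 3 = −5p + 8 ⇒ 12p = 5 ⇒ p = 5/12, and the value is (7)·(5/12) + 3 = 71/12.
For General C: with q = P(b1), equating U's and D's payoffs gives 7q + 3 = −5q + 8 ⇒ q = 5/12.

71/12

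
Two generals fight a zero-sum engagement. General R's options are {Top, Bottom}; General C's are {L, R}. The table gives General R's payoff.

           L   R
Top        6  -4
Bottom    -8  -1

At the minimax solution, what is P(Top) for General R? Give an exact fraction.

7/17

Row minima: Top → -4, Bottom → -8; maximin = -4.
Column maxima: L → 6, R → -1; minimax = -1.
-4 ≠ -1, so there is no saddle point; optimal play is mixed.
Let General R play Top with probability p. Expected payoff against L: 6p + (-8)(1−p) = 14p − 8; against R: (-4)p + (-1)(1−p) = −3p − 1.
Setting these equal: 14p − 8 = −3p − 1 ⇒ 17p = 7 ⇒ p = 7/17, and the value is (14)·(7/17) − 8 = -38/17.
For General C: with q = P(L), equating Top's and Bottom's payoffs gives 10q − 4 = −7q − 1 ⇒ q = 3/17.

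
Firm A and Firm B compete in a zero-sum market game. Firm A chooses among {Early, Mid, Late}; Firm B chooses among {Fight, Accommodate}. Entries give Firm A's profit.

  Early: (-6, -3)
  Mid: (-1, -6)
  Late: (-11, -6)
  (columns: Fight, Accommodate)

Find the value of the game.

Row minima: Early → -6, Mid → -6, Late → -11; maximin = -6.
Column maxima: Fight → -1, Accommodate → -3; minimax = -3.
-6 ≠ -3, so there is no saddle point; optimal play is mixed.
Late is strictly dominated by Early, so Firm A never plays it.
On the remaining 2×2 (Early, Mid vs Fight, Accommodate):
Let Firm A play Early with probability p. Expected payoff against Fight: (-6)p + (-1)(1−p) = −5p − 1; against Accommodate: (-3)p + (-6)(1−p) = 3p − 6.
Setting these equal: −5p − 1 = 3p − 6 ⇒ −8p = -5 ⇒ p = 5/8, and the value is (-5)·(5/8) − 1 = -33/8.
For Firm B: with q = P(Fight), equating Early's and Mid's payoffs gives −3q − 3 = 5q − 6 ⇒ q = 3/8.

-33/8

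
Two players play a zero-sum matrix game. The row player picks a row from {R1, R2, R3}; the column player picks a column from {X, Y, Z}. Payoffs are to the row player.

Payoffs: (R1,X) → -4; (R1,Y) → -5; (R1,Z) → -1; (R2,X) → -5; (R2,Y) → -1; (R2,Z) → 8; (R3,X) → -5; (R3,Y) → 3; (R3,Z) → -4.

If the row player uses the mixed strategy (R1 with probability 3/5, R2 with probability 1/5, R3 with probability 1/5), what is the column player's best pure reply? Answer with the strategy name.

If the column player plays X, the row player's expected payoff is (3/5)·(-4) + (1/5)·(-5) + (1/5)·(-5) = -22/5.
If the column player plays Y, the row player's expected payoff is (3/5)·(-5) + (1/5)·(-1) + (1/5)·3 = -13/5.
If the column player plays Z, the row player's expected payoff is (3/5)·(-1) + (1/5)·8 + (1/5)·(-4) = 1/5.
The column player minimizes the row player's payoff; the smallest is -22/5, so the best response is X.

X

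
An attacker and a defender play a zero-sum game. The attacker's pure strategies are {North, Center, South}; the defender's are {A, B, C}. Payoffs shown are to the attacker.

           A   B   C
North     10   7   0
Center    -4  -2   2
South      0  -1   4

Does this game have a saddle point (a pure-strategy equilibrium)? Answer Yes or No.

No

Row minima: North → 0, Center → -4, South → -1; maximin = 0.
Column maxima: A → 10, B → 7, C → 4; minimax = 4.
0 ≠ 4, so no pure-strategy equilibrium exists.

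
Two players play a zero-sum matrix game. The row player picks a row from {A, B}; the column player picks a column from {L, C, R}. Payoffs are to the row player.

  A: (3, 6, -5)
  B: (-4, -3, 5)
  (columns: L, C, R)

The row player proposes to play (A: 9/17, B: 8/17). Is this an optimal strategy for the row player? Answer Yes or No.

Yes

Against L this mix gives (9/17)·3 + (8/17)·(-4) = -5/17.
Against C this mix gives (9/17)·6 + (8/17)·(-3) = 30/17.
Against R this mix gives (9/17)·(-5) + (8/17)·5 = -5/17.
All of the column player's active replies (L, R) yield -5/17, and no column does worse for the row player. The mix makes the column player indifferent and guarantees -5/17, so it is optimal.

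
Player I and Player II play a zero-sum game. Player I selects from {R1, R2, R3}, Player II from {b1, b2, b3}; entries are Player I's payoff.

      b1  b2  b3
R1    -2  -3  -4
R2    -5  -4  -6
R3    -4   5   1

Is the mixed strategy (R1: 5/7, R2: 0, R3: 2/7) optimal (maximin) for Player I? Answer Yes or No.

Against b1 this mix gives (5/7)·(-2) + (2/7)·(-4) = -18/7.
Against b2 this mix gives (5/7)·(-3) + (2/7)·5 = -5/7.
Against b3 this mix gives (5/7)·(-4) + (2/7)·1 = -18/7.
All of Player II's active replies (b1, b3) yield -18/7, and no column does worse for Player I. The mix makes Player II indifferent and guarantees -18/7, so it is optimal.

Yes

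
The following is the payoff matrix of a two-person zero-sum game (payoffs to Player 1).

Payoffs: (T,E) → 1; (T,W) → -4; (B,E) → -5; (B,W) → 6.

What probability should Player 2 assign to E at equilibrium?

Row minima: T → -4, B → -5; maximin = -4.
Column maxima: E → 1, W → 6; minimax = 1.
-4 ≠ 1, so there is no saddle point; optimal play is mixed.
Let Player 1 play T with probability p. Expected payoff against E: 1p + (-5)(1−p) = 6p − 5; against W: (-4)p + 6(1−p) = −10p + 6.
Setting these equal: 6p − 5 = −10p + 6 ⇒ 16p = 11 ⇒ p = 11/16, and the value is (6)·(11/16) − 5 = -7/8.
For Player 2: with q = P(E), equating T's and B's payoffs gives 5q − 4 = −11q + 6 ⇒ q = 5/8.

5/8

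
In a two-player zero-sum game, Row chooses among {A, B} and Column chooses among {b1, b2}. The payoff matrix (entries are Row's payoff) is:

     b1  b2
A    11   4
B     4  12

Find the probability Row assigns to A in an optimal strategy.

Row minima: A → 4, B → 4; maximin = 4.
Column maxima: b1 → 11, b2 → 12; minimax = 11.
4 ≠ 11, so there is no saddle point; optimal play is mixed.
Let Row play A with probability p. Expected payoff against b1: 11p + 4(1−p) = 7p + 4; against b2: 4p + 12(1−p) = −8p + 12.
Setting these equal: 7p + 4 = −8p + 12 ⇒ 15p = 8 ⇒ p = 8/15, and the value is (7)·(8/15) + 4 = 116/15.
For Column: with q = P(b1), equating A's and B's payoffs gives 7q + 4 = −8q + 12 ⇒ q = 8/15.

8/15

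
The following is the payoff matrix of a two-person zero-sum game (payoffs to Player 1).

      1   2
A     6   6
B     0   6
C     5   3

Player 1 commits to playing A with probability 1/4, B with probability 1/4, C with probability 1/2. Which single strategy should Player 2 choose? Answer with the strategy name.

1

If Player 2 plays 1, Player 1's expected payoff is (1/4)·6 + (1/4)·0 + (1/2)·5 = 4.
If Player 2 plays 2, Player 1's expected payoff is (1/4)·6 + (1/4)·6 + (1/2)·3 = 9/2.
Player 2 minimizes Player 1's payoff; the smallest is 4, so the best response is 1.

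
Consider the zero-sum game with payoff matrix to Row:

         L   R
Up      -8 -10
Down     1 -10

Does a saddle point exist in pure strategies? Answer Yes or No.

Row minima: Up → -10, Down → -10; maximin = -10.
Column maxima: L → 1, R → -10; minimax = -10.
maximin = minimax = -10, so a saddle point exists.

Yes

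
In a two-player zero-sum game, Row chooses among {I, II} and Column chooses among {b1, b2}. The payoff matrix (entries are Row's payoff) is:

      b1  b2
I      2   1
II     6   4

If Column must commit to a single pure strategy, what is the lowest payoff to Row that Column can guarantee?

4

Column maxima: b1 → 6, b2 → 4.
The smallest of these is 4.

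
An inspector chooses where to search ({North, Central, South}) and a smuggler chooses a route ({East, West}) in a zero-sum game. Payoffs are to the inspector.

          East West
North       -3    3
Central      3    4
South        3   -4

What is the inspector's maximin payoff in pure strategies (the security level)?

3

Row minima: North → -3, Central → 3, South → -4.
The best of these is 3.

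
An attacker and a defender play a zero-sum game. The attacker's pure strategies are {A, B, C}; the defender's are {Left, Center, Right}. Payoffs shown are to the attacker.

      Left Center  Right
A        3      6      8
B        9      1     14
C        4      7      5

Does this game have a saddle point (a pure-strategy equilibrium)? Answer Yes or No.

No

Row minima: A → 3, B → 1, C → 4; maximin = 4.
Column maxima: Left → 9, Center → 7, Right → 14; minimax = 7.
4 ≠ 7, so no pure-strategy equilibrium exists.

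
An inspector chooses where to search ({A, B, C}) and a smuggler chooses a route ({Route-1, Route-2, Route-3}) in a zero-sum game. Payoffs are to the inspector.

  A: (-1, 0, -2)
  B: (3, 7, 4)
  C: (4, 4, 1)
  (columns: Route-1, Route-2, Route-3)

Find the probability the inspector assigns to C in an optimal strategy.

1/4

Row minima: A → -2, B → 3, C → 1; maximin = 3.
Column maxima: Route-1 → 4, Route-2 → 7, Route-3 → 4; minimax = 4.
3 ≠ 4, so there is no saddle point; optimal play is mixed.
A is strictly dominated by B, so the inspector never plays it.
Route-2 is strictly dominated by Route-3 (it gives the inspector strictly more in every row), so the smuggler never plays it.
On the remaining 2×2 (B, C vs Route-1, Route-3):
Let the inspector play B with probability p. Expected payoff against Route-1: 3p + 4(1−p) = −p + 4; against Route-3: 4p + 1(1−p) = 3p + 1.
Setting these equal: −p + 4 = 3p + 1 ⇒ −4p = -3 ⇒ p = 3/4, and the value is (-1)·(3/4) + 4 = 13/4.
For the smuggler: with q = P(Route-1), equating B's and C's payoffs gives −q + 4 = 3q + 1 ⇒ q = 3/4.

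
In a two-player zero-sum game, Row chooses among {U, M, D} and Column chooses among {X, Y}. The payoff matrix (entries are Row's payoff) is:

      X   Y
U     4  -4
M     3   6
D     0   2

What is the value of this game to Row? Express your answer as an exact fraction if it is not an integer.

Row minima: U → -4, M → 3, D → 0; maximin = 3.
Column maxima: X → 4, Y → 6; minimax = 4.
3 ≠ 4, so there is no saddle point; optimal play is mixed.
D is strictly dominated by M, so Row never plays it.
On the remaining 2×2 (U, M vs X, Y):
Let Row play U with probability p. Expected payoff against X: 4p + 3(1−p) = p + 3; against Y: (-4)p + 6(1−p) = −10p + 6.
Setting these equal: p + 3 = −10p + 6 ⇒ 11p = 3 ⇒ p = 3/11, and the value is (1)·(3/11) + 3 = 36/11.
For Column: with q = P(X), equating U's and M's payoffs gives 8q − 4 = −3q + 6 ⇒ q = 10/11.

36/11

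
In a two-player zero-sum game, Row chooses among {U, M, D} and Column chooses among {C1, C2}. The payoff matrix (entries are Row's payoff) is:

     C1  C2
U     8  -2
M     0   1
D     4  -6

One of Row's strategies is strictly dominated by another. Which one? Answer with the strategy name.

D

U gives a strictly higher payoff than D against every column: 8 > 4, -2 > -6.
So D is strictly dominated and Row never plays it.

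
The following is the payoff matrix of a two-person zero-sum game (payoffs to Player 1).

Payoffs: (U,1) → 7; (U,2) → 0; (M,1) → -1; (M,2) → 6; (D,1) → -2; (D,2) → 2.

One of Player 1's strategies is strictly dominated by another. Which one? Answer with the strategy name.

D

M gives a strictly higher payoff than D against every column: -1 > -2, 6 > 2.
So D is strictly dominated and Player 1 never plays it.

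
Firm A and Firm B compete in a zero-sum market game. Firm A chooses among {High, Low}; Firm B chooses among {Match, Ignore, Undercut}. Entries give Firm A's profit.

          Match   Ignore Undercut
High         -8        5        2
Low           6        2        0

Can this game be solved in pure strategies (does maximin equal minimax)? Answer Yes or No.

No

Row minima: High → -8, Low → 0; maximin = 0.
Column maxima: Match → 6, Ignore → 5, Undercut → 2; minimax = 2.
0 ≠ 2, so no pure-strategy equilibrium exists.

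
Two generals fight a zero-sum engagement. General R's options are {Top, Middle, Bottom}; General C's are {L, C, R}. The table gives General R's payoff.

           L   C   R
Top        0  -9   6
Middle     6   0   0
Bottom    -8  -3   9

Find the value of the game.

0

Row minima: Top → -9, Middle → 0, Bottom → -8; maximin = 0.
Column maxima: L → 6, C → 0, R → 9; minimax = 0.
Since maximin = minimax = 0, there is a saddle point and the value is 0.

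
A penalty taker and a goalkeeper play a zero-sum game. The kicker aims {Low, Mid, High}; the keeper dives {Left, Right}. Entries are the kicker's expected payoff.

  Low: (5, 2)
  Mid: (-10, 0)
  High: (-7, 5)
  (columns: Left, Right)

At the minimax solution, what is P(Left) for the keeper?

1/5

Row minima: Low → 2, Mid → -10, High → -7; maximin = 2.
Column maxima: Left → 5, Right → 5; minimax = 5.
2 ≠ 5, so there is no saddle point; optimal play is mixed.
Mid is strictly dominated by Low, so the kicker never plays it.
On the remaining 2×2 (Low, High vs Left, Right):
Let the kicker play Low with probability p. Expected payoff against Left: 5p + (-7)(1−p) = 12p − 7; against Right: 2p + 5(1−p) = −3p + 5.
Setting these equal: 12p − 7 = −3p + 5 ⇒ 15p = 12 ⇒ p = 4/5, and the value is (12)·(4/5) − 7 = 13/5.
For the keeper: with q = P(Left), equating Low's and High's payoffs gives 3q + 2 = −12q + 5 ⇒ q = 1/5.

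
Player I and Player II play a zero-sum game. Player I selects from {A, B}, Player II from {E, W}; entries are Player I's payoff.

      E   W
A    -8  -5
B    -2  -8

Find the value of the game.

Row minima: A → -8, B → -8; maximin = -8.
Column maxima: E → -2, W → -5; minimax = -5.
-8 ≠ -5, so there is no saddle point; optimal play is mixed.
Let Player I play A with probability p. Expected payoff against E: (-8)p + (-2)(1−p) = −6p − 2; against W: (-5)p + (-8)(1−p) = 3p − 8.
Setting these equal: −6p − 2 = 3p − 8 ⇒ −9p = -6 ⇒ p = 2/3, and the value is (-6)·(2/3) − 2 = -6.
For Player II: with q = P(E), equating A's and B's payoffs gives −3q − 5 = 6q − 8 ⇒ q = 1/3.

-6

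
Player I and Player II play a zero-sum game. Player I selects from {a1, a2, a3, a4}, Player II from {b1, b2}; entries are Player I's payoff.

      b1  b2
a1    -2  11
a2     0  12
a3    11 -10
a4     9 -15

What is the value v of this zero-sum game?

Row minima: a1 → -2, a2 → 0, a3 → -10, a4 → -15; maximin = 0.
Column maxima: b1 → 11, b2 → 12; minimax = 11.
0 ≠ 11, so there is no saddle point; optimal play is mixed.
a1 is strictly dominated by a2, so Player I never plays it.
a4 is strictly dominated by a3, so Player I never plays it.
On the remaining 2×2 (a2, a3 vs b1, b2):
Let Player I play a2 with probability p. Expected payoff against b1: 0p + 11(1−p) = −11p + 11; against b2: 12p + (-10)(1−p) = 22p − 10.
Setting these equal: −11p + 11 = 22p − 10 ⇒ −33p = -21 ⇒ p = 7/11, and the value is (-11)·(7/11) + 11 = 4.
For Player II: with q = P(b1), equating a2's and a3's payoffs gives −12q + 12 = 21q − 10 ⇒ q = 2/3.

4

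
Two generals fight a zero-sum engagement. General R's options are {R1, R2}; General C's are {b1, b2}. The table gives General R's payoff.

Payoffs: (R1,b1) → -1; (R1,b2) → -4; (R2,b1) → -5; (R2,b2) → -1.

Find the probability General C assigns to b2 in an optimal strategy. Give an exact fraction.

Row minima: R1 → -4, R2 → -5; maximin = -4.
Column maxima: b1 → -1, b2 → -1; minimax = -1.
-4 ≠ -1, so there is no saddle point; optimal play is mixed.
Let General R play R1 with probability p. Expected payoff against b1: (-1)p + (-5)(1−p) = 4p − 5; against b2: (-4)p + (-1)(1−p) = −3p − 1.
Setting these equal: 4p − 5 = −3p − 1 ⇒ 7p = 4 ⇒ p = 4/7, and the value is (4)·(4/7) − 5 = -19/7.
For General C: with q = P(b1), equating R1's and R2's payoffs gives 3q − 4 = −4q − 1 ⇒ q = 3/7.

4/7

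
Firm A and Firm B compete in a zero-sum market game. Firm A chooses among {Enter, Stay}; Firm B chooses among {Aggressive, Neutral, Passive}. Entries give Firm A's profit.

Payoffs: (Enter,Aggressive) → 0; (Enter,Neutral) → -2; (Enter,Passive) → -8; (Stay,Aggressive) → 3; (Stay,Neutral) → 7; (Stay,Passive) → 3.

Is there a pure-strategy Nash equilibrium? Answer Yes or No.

Row minima: Enter → -8, Stay → 3; maximin = 3.
Column maxima: Aggressive → 3, Neutral → 7, Passive → 3; minimax = 3.
maximin = minimax = 3, so a saddle point exists.

Yes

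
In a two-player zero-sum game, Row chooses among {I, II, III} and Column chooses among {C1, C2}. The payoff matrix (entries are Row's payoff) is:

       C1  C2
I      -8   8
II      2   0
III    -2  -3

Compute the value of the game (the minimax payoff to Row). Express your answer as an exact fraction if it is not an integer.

Row minima: I → -8, II → 0, III → -3; maximin = 0.
Column maxima: C1 → 2, C2 → 8; minimax = 2.
0 ≠ 2, so there is no saddle point; optimal play is mixed.
III is strictly dominated by II, so Row never plays it.
On the remaining 2×2 (I, II vs C1, C2):
Let Row play I with probability p. Expected payoff against C1: (-8)p + 2(1−p) = −10p + 2; against C2: 8p + 0(1−p) = 8p.
Setting these equal: −10p + 2 = 8p ⇒ −18p = -2 ⇒ p = 1/9, and the value is (-10)·(1/9) + 2 = 8/9.
For Column: with q = P(C1), equating I's and II's payoffs gives −16q + 8 = 2q ⇒ q = 4/9.

8/9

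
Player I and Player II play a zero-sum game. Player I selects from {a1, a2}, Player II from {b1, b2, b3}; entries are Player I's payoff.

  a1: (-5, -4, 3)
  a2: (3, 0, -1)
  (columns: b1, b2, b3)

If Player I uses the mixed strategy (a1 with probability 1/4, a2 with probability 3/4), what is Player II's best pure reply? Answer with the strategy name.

b2

If Player II plays b1, Player I's expected payoff is (1/4)·(-5) + (3/4)·3 = 1.
If Player II plays b2, Player I's expected payoff is (1/4)·(-4) + (3/4)·0 = -1.
If Player II plays b3, Player I's expected payoff is (1/4)·3 + (3/4)·(-1) = 0.
Player II minimizes Player I's payoff; the smallest is -1, so the best response is b2.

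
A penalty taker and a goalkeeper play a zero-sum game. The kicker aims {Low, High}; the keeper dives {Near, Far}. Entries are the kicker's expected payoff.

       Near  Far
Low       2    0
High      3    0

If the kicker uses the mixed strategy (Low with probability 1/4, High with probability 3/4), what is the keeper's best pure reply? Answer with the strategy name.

Far

If the keeper plays Near, the kicker's expected payoff is (1/4)·2 + (3/4)·3 = 11/4.
If the keeper plays Far, the kicker's expected payoff is (1/4)·0 + (3/4)·0 = 0.
The keeper minimizes the kicker's payoff; the smallest is 0, so the best response is Far.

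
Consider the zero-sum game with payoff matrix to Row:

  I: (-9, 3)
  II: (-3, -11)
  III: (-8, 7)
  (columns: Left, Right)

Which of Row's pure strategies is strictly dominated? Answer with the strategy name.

III gives a strictly higher payoff than I against every column: -8 > -9, 7 > 3.
So I is strictly dominated and Row never plays it.

I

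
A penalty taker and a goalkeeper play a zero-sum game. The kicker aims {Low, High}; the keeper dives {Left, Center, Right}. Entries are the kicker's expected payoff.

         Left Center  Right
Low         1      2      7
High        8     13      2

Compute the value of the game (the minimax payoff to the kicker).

9/2

Row minima: Low → 1, High → 2; maximin = 2.
Column maxima: Left → 8, Center → 13, Right → 7; minimax = 7.
2 ≠ 7, so there is no saddle point; optimal play is mixed.
Center is strictly dominated by Left (it gives the kicker strictly more in every row), so the keeper never plays it.
On the remaining 2×2 (Low, High vs Left, Right):
Let the kicker play Low with probability p. Expected payoff against Left: 1p + 8(1−p) = −7p + 8; against Right: 7p + 2(1−p) = 5p + 2.
Setting these equal: −7p + 8 = 5p + 2 ⇒ −12p = -6 ⇒ p = 1/2, and the value is (-7)·(1/2) + 8 = 9/2.
For the keeper: with q = P(Left), equating Low's and High's payoffs gives −6q + 7 = 6q + 2 ⇒ q = 5/12.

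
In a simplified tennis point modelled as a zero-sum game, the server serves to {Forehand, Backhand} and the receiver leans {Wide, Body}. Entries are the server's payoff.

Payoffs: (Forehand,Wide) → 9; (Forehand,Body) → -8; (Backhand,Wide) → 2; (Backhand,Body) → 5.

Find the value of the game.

61/20

Row minima: Forehand → -8, Backhand → 2; maximin = 2.
Column maxima: Wide → 9, Body → 5; minimax = 5.
2 ≠ 5, so there is no saddle point; optimal play is mixed.
Let the server play Forehand with probability p. Expected payoff against Wide: 9p + 2(1−p) = 7p + 2; against Body: (-8)p + 5(1−p) = −13p + 5.
Setting these equal: 7p + 2 = −13p + 5 ⇒ 20p = 3 ⇒ p = 3/20, and the value is (7)·(3/20) + 2 = 61/20.
For the receiver: with q = P(Wide), equating Forehand's and Backhand's payoffs gives 17q − 8 = −3q + 5 ⇒ q = 13/20.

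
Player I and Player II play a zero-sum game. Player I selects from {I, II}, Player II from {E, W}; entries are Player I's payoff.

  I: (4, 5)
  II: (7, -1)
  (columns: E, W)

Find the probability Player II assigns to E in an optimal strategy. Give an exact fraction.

Row minima: I → 4, II → -1; maximin = 4.
Column maxima: E → 7, W → 5; minimax = 5.
4 ≠ 5, so there is no saddle point; optimal play is mixed.
Let Player I play I with probability p. Expected payoff against E: 4p + 7(1−p) = −3p + 7; against W: 5p + (-1)(1−p) = 6p − 1.
Setting these equal: −3p + 7 = 6p − 1 ⇒ −9p = -8 ⇒ p = 8/9, and the value is (-3)·(8/9) + 7 = 13/3.
For Player II: with q = P(E), equating I's and II's payoffs gives −q + 5 = 8q − 1 ⇒ q = 2/3.

2/3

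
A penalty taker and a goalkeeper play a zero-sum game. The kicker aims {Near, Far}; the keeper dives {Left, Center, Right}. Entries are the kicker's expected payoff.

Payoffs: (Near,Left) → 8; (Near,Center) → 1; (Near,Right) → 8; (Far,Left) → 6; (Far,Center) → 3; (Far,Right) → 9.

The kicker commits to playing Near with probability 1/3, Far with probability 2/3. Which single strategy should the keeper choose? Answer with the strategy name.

If the keeper plays Left, the kicker's expected payoff is (1/3)·8 + (2/3)·6 = 20/3.
If the keeper plays Center, the kicker's expected payoff is (1/3)·1 + (2/3)·3 = 7/3.
If the keeper plays Right, the kicker's expected payoff is (1/3)·8 + (2/3)·9 = 26/3.
The keeper minimizes the kicker's payoff; the smallest is 7/3, so the best response is Center.

Center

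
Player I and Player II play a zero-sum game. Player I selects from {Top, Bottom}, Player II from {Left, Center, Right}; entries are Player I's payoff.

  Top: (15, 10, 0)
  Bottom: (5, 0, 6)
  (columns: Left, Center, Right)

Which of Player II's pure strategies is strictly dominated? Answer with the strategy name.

Center holds Player I's payoff strictly below Left in every row: 10 < 15, 0 < 5.
So Left is strictly dominated for Player II.

Left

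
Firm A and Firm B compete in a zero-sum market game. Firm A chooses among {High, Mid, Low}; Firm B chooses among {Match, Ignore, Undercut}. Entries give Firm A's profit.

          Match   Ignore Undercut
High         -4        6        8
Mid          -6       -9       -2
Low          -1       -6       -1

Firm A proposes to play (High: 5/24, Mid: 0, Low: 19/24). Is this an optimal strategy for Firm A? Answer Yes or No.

Against Match this mix gives (5/24)·(-4) + (19/24)·(-1) = -13/8.
Against Ignore this mix gives (5/24)·6 + (19/24)·(-6) = -7/2.
Against Undercut this mix gives (5/24)·8 + (19/24)·(-1) = 7/8.
Firm B will play Ignore, holding Firm A to -7/2. Shifting weight toward the row that does better against Ignore would raise this floor (the equalizing mix achieves -2 against both Ignore and Match), so the proposed strategy is not optimal.

No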